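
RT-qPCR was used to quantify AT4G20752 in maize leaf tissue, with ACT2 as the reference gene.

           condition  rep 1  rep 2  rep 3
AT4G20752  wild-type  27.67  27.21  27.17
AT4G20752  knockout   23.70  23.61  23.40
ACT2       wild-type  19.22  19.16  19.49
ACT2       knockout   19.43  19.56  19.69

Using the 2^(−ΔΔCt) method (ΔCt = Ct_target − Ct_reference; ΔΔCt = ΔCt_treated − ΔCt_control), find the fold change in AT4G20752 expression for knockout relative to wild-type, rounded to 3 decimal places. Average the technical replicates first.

Mean Ct: AT4G20752 wild-type 27.350; AT4G20752 knockout 23.570; ACT2 wild-type 19.290; ACT2 knockout 19.560
ΔCt(wild-type) = 27.350 − 19.290 = 8.060
ΔCt(knockout) = 23.570 − 19.560 = 4.010
ΔΔCt = 4.010 − 8.060 = -4.050
Fold change = 2^(−(-4.050)) = 2^4.050 = 16.5642

16.564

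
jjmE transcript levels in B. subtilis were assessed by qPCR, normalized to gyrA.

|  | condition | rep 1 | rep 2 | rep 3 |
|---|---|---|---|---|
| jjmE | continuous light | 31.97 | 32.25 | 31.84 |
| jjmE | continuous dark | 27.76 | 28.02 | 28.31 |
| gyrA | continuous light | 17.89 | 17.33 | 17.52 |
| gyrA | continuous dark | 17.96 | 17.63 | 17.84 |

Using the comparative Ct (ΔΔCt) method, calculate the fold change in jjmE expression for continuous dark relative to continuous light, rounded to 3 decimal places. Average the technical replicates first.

Mean Ct: jjmE continuous light 32.020; jjmE continuous dark 28.030; gyrA continuous light 17.580; gyrA continuous dark 17.810
ΔCt(continuous light) = 32.020 − 17.580 = 14.440
ΔCt(continuous dark) = 28.030 − 17.810 = 10.220
ΔΔCt = 10.220 − 14.440 = -4.220
Fold change = 2^(−(-4.220)) = 2^4.220 = 18.6357

18.636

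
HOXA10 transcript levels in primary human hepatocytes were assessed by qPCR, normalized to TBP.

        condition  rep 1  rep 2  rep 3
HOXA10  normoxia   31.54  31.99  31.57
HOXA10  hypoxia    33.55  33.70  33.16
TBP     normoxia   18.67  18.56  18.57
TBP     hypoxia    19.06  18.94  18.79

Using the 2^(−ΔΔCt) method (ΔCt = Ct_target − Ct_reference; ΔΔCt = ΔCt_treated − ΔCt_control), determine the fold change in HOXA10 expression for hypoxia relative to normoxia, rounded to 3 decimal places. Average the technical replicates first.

Mean Ct: HOXA10 normoxia 31.700; HOXA10 hypoxia 33.470; TBP normoxia 18.600; TBP hypoxia 18.930
ΔCt(normoxia) = 31.700 − 18.600 = 13.100
ΔCt(hypoxia) = 33.470 − 18.930 = 14.540
ΔΔCt = 14.540 − 13.100 = 1.440
Fold change = 2^(−1.440) = 0.3686

0.369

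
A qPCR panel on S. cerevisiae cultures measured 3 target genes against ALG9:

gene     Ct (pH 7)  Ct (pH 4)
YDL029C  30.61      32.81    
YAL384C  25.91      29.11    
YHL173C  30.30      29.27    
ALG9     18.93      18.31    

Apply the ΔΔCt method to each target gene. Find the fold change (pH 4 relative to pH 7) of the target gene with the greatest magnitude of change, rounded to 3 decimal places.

YDL029C: ΔΔCt = (32.81−18.31) − (30.61−18.93) = 14.50 − 11.68 = 2.82; fold change = 2^-2.82 = 0.142
YAL384C: ΔΔCt = (29.11−18.31) − (25.91−18.93) = 10.80 − 6.98 = 3.82; fold change = 2^-3.82 = 0.071
YHL173C: ΔΔCt = (29.27−18.31) − (30.30−18.93) = 10.96 − 11.37 = -0.41; fold change = 2^0.41 = 1.329
YAL384C has the largest |ΔΔCt| = 3.82.

0.071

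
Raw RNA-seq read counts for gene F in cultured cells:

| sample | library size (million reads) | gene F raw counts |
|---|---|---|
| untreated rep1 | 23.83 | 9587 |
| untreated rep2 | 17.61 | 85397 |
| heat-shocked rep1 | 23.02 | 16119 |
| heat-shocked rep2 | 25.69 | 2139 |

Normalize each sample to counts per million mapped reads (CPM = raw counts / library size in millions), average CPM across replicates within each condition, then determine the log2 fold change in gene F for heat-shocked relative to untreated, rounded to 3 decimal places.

CPM(untreated rep1) = 9587 / 23.83 = 402.3080
CPM(untreated rep2) = 85397 / 17.61 = 4849.3470
CPM(heat-shocked rep1) = 16119 / 23.02 = 700.2172
CPM(heat-shocked rep2) = 2139 / 25.69 = 83.2620
mean CPM(untreated) = 2625.8275; mean CPM(heat-shocked) = 391.7396
Fold change = 391.7396 / 2625.8275 = 0.14919
log2(0.14919) = -2.7448

-2.745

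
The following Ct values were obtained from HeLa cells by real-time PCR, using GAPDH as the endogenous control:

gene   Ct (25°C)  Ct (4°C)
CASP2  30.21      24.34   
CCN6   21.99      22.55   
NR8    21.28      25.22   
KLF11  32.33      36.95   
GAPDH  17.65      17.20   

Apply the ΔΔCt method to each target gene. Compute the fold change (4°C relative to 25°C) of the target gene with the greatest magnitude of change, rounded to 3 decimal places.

CASP2: ΔΔCt = (24.34−17.20) − (30.21−17.65) = 7.14 − 12.56 = -5.42; fold change = 2^5.42 = 42.814
CCN6: ΔΔCt = (22.55−17.20) − (21.99−17.65) = 5.35 − 4.34 = 1.01; fold change = 2^-1.01 = 0.497
NR8: ΔΔCt = (25.22−17.20) − (21.28−17.65) = 8.02 − 3.63 = 4.39; fold change = 2^-4.39 = 0.048
KLF11: ΔΔCt = (36.95−17.20) − (32.33−17.65) = 19.75 − 14.68 = 5.07; fold change = 2^-5.07 = 0.030
CASP2 has the largest |ΔΔCt| = 5.42.

42.814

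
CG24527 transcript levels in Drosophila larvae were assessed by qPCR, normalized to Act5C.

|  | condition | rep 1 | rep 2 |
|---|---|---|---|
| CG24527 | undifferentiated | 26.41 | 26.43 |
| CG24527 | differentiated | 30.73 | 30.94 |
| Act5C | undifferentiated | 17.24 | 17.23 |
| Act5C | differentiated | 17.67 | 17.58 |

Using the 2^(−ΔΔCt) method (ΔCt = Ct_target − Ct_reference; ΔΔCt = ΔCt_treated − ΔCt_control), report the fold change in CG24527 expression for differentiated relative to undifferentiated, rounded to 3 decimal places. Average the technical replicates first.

0.061

Mean Ct: CG24527 undifferentiated 26.420; CG24527 differentiated 30.835; Act5C undifferentiated 17.235; Act5C differentiated 17.625
ΔCt(undifferentiated) = 26.420 − 17.235 = 9.185
ΔCt(differentiated) = 30.835 − 17.625 = 13.210
ΔΔCt = 13.210 − 9.185 = 4.025
Fold change = 2^(−4.025) = 0.0614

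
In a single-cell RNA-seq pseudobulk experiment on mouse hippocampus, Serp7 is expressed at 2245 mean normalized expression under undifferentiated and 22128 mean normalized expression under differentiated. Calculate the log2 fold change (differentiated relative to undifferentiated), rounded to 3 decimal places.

3.301

Fold change = 22128 / 2245 = 9.8566
log2(9.8566) = 3.3011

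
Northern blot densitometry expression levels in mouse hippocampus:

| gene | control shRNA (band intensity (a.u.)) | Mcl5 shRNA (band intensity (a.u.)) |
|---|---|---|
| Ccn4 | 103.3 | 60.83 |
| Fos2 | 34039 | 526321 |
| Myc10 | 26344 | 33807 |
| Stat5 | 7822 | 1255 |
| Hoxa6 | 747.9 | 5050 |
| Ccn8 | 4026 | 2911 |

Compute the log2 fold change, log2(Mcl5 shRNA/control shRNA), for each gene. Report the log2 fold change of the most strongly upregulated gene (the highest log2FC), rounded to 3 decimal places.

log2(60.83/103.3) = -0.764  (Ccn4)
log2(526321/34039) = 3.951  (Fos2)
log2(33807/26344) = 0.360  (Myc10)
log2(1255/7822) = -2.640  (Stat5)
log2(5050/747.9) = 2.755  (Hoxa6)
log2(2911/4026) = -0.468  (Ccn8)
Fos2 is most strongly upregulated.

3.951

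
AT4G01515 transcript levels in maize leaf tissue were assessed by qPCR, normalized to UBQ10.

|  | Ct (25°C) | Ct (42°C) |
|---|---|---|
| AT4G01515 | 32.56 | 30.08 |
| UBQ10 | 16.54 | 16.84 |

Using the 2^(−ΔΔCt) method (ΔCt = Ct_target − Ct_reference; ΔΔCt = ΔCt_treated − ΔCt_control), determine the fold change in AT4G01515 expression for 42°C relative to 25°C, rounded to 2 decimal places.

ΔCt(25°C) = 32.560 − 16.540 = 16.020
ΔCt(42°C) = 30.080 − 16.840 = 13.240
ΔΔCt = 13.240 − 16.020 = -2.780
Fold change = 2^(−(-2.780)) = 2^2.780 = 6.869

6.87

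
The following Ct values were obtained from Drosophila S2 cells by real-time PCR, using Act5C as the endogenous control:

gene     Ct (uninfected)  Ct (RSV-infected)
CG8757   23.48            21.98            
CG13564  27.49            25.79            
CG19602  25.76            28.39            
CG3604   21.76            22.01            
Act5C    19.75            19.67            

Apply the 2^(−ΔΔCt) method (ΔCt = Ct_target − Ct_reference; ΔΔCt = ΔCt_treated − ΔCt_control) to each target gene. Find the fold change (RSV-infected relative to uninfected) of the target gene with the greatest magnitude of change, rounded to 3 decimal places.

0.153

CG8757: ΔΔCt = (21.98−19.67) − (23.48−19.75) = 2.31 − 3.73 = -1.42; fold change = 2^1.42 = 2.676
CG13564: ΔΔCt = (25.79−19.67) − (27.49−19.75) = 6.12 − 7.74 = -1.62; fold change = 2^1.62 = 3.074
CG19602: ΔΔCt = (28.39−19.67) − (25.76−19.75) = 8.72 − 6.01 = 2.71; fold change = 2^-2.71 = 0.153
CG3604: ΔΔCt = (22.01−19.67) − (21.76−19.75) = 2.34 − 2.01 = 0.33; fold change = 2^-0.33 = 0.796
CG19602 has the largest |ΔΔCt| = 2.71.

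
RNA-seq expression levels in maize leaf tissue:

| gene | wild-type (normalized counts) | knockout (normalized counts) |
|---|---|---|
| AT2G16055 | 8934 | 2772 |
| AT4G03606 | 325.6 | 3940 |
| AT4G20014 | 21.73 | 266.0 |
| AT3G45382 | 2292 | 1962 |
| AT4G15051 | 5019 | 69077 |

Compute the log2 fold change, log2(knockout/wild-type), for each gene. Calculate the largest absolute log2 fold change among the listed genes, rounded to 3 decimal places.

3.783

log2(2772/8934) = -1.688  (AT2G16055)
log2(3940/325.6) = 3.597  (AT4G03606)
log2(266.0/21.73) = 3.614  (AT4G20014)
log2(1962/2292) = -0.224  (AT3G45382)
log2(69077/5019) = 3.783  (AT4G15051)
The largest magnitude belongs to AT4G15051.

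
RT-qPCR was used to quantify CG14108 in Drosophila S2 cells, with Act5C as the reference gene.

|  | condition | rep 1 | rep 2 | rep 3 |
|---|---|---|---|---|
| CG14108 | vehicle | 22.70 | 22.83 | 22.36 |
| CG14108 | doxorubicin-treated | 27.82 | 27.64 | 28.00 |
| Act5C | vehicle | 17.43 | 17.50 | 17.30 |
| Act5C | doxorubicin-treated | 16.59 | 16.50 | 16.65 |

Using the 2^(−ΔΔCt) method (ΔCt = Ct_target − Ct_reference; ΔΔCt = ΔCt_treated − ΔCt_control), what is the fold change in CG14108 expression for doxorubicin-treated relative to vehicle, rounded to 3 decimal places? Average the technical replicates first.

0.015

Mean Ct: CG14108 vehicle 22.630; CG14108 doxorubicin-treated 27.820; Act5C vehicle 17.410; Act5C doxorubicin-treated 16.580
ΔCt(vehicle) = 22.630 − 17.410 = 5.220
ΔCt(doxorubicin-treated) = 27.820 − 16.580 = 11.240
ΔΔCt = 11.240 − 5.220 = 6.020
Fold change = 2^(−6.020) = 0.0154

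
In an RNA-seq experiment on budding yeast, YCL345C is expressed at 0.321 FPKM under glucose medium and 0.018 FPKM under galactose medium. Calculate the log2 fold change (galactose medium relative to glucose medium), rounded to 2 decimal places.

-4.16

Fold change = 0.018 / 0.321 = 0.0561
log2(0.0561) = -4.157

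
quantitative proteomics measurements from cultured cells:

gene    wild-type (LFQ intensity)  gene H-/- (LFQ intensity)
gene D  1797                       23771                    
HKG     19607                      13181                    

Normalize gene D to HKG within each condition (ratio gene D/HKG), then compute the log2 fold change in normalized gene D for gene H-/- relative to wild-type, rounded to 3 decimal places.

gene D/HKG (wild-type) = 1797 / 19607 = 0.091651
gene D/HKG (gene H-/-) = 23771 / 13181 = 1.8034
Fold change = 1.8034 / 0.091651 = 19.6771
log2(19.6771) = 4.2984

4.298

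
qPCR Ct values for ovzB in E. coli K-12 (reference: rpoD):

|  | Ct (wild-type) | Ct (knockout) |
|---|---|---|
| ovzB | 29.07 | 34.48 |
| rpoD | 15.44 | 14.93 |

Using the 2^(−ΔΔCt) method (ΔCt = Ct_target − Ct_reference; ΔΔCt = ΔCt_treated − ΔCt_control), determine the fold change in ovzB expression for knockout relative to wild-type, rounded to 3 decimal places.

ΔCt(wild-type) = 29.070 − 15.440 = 13.630
ΔCt(knockout) = 34.480 − 14.930 = 19.550
ΔΔCt = 19.550 − 13.630 = 5.920
Fold change = 2^(−5.920) = 0.0165

0.017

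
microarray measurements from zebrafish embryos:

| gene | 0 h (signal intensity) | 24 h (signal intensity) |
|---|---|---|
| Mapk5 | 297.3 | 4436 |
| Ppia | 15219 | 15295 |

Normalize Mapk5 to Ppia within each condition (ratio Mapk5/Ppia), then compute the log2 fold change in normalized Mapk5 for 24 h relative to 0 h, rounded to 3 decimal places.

3.892

Mapk5/Ppia (0 h) = 297.3 / 15219 = 0.019535
Mapk5/Ppia (24 h) = 4436 / 15295 = 0.29003
Fold change = 0.29003 / 0.019535 = 14.8468
log2(14.8468) = 3.8921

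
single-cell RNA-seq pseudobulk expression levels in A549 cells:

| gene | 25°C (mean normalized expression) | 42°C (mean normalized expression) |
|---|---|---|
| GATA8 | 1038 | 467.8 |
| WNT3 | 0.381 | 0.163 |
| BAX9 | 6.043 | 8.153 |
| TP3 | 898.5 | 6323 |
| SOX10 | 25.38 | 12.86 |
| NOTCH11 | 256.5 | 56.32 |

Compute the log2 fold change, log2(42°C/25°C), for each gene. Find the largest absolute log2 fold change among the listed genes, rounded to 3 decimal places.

log2(467.8/1038) = -1.150  (GATA8)
log2(0.163/0.381) = -1.225  (WNT3)
log2(8.153/6.043) = 0.432  (BAX9)
log2(6323/898.5) = 2.815  (TP3)
log2(12.86/25.38) = -0.981  (SOX10)
log2(56.32/256.5) = -2.187  (NOTCH11)
The largest magnitude belongs to TP3.

2.815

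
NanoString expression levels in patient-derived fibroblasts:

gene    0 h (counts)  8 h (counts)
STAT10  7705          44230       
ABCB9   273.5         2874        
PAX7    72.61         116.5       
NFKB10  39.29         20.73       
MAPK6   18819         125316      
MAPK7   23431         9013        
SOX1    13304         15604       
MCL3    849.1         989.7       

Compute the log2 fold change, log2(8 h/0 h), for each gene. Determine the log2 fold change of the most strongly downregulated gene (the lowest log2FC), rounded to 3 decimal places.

-1.378

log2(44230/7705) = 2.521  (STAT10)
log2(2874/273.5) = 3.393  (ABCB9)
log2(116.5/72.61) = 0.682  (PAX7)
log2(20.73/39.29) = -0.922  (NFKB10)
log2(125316/18819) = 2.735  (MAPK6)
log2(9013/23431) = -1.378  (MAPK7)
log2(15604/13304) = 0.230  (SOX1)
log2(989.7/849.1) = 0.221  (MCL3)
MAPK7 is most strongly downregulated.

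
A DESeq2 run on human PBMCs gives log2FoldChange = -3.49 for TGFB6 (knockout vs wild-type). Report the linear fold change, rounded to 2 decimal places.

0.09

Fold change = 2^(-3.49) = 0.089
That is, TGFB6 drops to 8.9% of the wild-type level.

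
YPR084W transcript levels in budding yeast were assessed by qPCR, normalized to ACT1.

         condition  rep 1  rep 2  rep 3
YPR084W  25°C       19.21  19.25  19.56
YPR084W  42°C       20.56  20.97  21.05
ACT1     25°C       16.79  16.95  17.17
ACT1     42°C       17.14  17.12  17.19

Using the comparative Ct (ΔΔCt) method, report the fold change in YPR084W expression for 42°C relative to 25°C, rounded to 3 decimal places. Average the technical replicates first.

Mean Ct: YPR084W 25°C 19.340; YPR084W 42°C 20.860; ACT1 25°C 16.970; ACT1 42°C 17.150
ΔCt(25°C) = 19.340 − 16.970 = 2.370
ΔCt(42°C) = 20.860 − 17.150 = 3.710
ΔΔCt = 3.710 − 2.370 = 1.340
Fold change = 2^(−1.340) = 0.3950

0.395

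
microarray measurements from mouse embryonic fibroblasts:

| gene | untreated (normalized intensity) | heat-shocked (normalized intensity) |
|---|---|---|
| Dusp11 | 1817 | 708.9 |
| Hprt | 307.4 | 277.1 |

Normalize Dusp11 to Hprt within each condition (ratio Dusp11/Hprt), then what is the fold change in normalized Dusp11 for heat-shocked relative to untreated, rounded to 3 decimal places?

Dusp11/Hprt (untreated) = 1817 / 307.4 = 5.9109
Dusp11/Hprt (heat-shocked) = 708.9 / 277.1 = 2.5583
Fold change = 2.5583 / 5.9109 = 0.4328

0.433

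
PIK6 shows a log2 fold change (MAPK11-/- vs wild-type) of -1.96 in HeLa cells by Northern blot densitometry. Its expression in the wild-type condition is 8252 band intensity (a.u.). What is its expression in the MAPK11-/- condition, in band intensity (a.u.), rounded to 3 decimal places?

2120.999

Fold change = 2^(-1.96) = 0.2570
MAPK11-/- expression = 8252 × 0.2570 = 2120.999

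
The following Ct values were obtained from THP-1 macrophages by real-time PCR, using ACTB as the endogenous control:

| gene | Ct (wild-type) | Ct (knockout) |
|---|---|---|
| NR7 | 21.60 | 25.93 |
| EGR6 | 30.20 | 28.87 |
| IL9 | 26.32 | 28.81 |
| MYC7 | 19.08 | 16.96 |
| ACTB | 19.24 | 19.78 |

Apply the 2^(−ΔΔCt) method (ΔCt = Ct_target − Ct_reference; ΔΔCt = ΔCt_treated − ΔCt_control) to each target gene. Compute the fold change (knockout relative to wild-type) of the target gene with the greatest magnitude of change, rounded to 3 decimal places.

NR7: ΔΔCt = (25.93−19.78) − (21.60−19.24) = 6.15 − 2.36 = 3.79; fold change = 2^-3.79 = 0.072
EGR6: ΔΔCt = (28.87−19.78) − (30.20−19.24) = 9.09 − 10.96 = -1.87; fold change = 2^1.87 = 3.655
IL9: ΔΔCt = (28.81−19.78) − (26.32−19.24) = 9.03 − 7.08 = 1.95; fold change = 2^-1.95 = 0.259
MYC7: ΔΔCt = (16.96−19.78) − (19.08−19.24) = -2.82 − (-0.16) = -2.66; fold change = 2^2.66 = 6.320
NR7 has the largest |ΔΔCt| = 3.79.

0.072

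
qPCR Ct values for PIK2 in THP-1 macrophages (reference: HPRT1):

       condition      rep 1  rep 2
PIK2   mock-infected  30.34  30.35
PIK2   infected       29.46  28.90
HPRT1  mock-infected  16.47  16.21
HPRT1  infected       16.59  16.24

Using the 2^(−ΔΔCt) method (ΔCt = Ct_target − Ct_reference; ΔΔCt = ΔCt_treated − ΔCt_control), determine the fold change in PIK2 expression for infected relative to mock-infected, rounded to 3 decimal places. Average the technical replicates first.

2.362

Mean Ct: PIK2 mock-infected 30.345; PIK2 infected 29.180; HPRT1 mock-infected 16.340; HPRT1 infected 16.415
ΔCt(mock-infected) = 30.345 − 16.340 = 14.005
ΔCt(infected) = 29.180 − 16.415 = 12.765
ΔΔCt = 12.765 − 14.005 = -1.240
Fold change = 2^(−(-1.240)) = 2^1.240 = 2.3620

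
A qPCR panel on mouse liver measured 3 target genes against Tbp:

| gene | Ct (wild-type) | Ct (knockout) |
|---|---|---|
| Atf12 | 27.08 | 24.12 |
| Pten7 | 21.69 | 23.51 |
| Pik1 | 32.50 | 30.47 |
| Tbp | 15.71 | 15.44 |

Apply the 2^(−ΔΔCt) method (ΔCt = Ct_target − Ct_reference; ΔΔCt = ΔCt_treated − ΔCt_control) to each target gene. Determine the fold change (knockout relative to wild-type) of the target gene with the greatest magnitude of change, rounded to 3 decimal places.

Atf12: ΔΔCt = (24.12−15.44) − (27.08−15.71) = 8.68 − 11.37 = -2.69; fold change = 2^2.69 = 6.453
Pten7: ΔΔCt = (23.51−15.44) − (21.69−15.71) = 8.07 − 5.98 = 2.09; fold change = 2^-2.09 = 0.235
Pik1: ΔΔCt = (30.47−15.44) − (32.50−15.71) = 15.03 − 16.79 = -1.76; fold change = 2^1.76 = 3.387
Atf12 has the largest |ΔΔCt| = 2.69.

6.453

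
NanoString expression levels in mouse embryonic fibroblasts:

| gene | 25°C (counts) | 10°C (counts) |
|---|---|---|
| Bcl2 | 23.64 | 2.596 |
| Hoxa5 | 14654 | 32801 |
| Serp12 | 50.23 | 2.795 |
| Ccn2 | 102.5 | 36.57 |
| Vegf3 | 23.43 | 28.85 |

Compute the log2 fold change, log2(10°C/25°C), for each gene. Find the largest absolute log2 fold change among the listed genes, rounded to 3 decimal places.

4.168

log2(2.596/23.64) = -3.187  (Bcl2)
log2(32801/14654) = 1.162  (Hoxa5)
log2(2.795/50.23) = -4.168  (Serp12)
log2(36.57/102.5) = -1.487  (Ccn2)
log2(28.85/23.43) = 0.300  (Vegf3)
The largest magnitude belongs to Serp12.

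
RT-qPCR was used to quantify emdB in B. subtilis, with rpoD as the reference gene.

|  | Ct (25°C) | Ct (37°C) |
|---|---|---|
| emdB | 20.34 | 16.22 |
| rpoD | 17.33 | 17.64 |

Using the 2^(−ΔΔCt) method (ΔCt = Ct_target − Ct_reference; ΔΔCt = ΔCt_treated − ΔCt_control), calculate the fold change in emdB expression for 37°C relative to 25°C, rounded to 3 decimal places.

21.556

ΔCt(25°C) = 20.340 − 17.330 = 3.010
ΔCt(37°C) = 16.220 − 17.640 = -1.420
ΔΔCt = -1.420 − 3.010 = -4.430
Fold change = 2^(−(-4.430)) = 2^4.430 = 21.5557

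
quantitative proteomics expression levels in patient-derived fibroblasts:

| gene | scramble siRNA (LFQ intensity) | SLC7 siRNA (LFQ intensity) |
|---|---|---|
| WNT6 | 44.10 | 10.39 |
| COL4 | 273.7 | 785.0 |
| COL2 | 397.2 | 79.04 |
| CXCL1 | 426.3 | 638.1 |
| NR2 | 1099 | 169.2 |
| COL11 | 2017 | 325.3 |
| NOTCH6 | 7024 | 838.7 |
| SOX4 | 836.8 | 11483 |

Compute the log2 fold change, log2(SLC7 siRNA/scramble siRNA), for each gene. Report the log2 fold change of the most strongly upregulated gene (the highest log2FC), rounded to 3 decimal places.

3.778

log2(10.39/44.10) = -2.086  (WNT6)
log2(785.0/273.7) = 1.520  (COL4)
log2(79.04/397.2) = -2.329  (COL2)
log2(638.1/426.3) = 0.582  (CXCL1)
log2(169.2/1099) = -2.699  (NR2)
log2(325.3/2017) = -2.632  (COL11)
log2(838.7/7024) = -3.066  (NOTCH6)
log2(11483/836.8) = 3.778  (SOX4)
SOX4 is most strongly upregulated.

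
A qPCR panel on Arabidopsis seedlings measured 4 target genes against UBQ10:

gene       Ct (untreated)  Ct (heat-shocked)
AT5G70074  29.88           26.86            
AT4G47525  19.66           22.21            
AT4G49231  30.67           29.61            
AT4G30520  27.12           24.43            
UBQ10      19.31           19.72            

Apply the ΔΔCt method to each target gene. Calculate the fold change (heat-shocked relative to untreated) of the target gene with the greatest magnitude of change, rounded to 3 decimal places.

10.778

AT5G70074: ΔΔCt = (26.86−19.72) − (29.88−19.31) = 7.14 − 10.57 = -3.43; fold change = 2^3.43 = 10.778
AT4G47525: ΔΔCt = (22.21−19.72) − (19.66−19.31) = 2.49 − 0.35 = 2.14; fold change = 2^-2.14 = 0.227
AT4G49231: ΔΔCt = (29.61−19.72) − (30.67−19.31) = 9.89 − 11.36 = -1.47; fold change = 2^1.47 = 2.770
AT4G30520: ΔΔCt = (24.43−19.72) − (27.12−19.31) = 4.71 − 7.81 = -3.10; fold change = 2^3.10 = 8.574
AT5G70074 has the largest |ΔΔCt| = 3.43.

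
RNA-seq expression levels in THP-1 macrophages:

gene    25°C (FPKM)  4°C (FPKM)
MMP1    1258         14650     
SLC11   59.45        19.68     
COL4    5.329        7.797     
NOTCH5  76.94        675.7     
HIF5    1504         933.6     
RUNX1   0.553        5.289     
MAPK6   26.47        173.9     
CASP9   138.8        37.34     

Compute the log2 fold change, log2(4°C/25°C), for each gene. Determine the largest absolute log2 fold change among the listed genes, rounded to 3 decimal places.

3.542

log2(14650/1258) = 3.542  (MMP1)
log2(19.68/59.45) = -1.595  (SLC11)
log2(7.797/5.329) = 0.549  (COL4)
log2(675.7/76.94) = 3.135  (NOTCH5)
log2(933.6/1504) = -0.688  (HIF5)
log2(5.289/0.553) = 3.258  (RUNX1)
log2(173.9/26.47) = 2.716  (MAPK6)
log2(37.34/138.8) = -1.894  (CASP9)
The largest magnitude belongs to MMP1.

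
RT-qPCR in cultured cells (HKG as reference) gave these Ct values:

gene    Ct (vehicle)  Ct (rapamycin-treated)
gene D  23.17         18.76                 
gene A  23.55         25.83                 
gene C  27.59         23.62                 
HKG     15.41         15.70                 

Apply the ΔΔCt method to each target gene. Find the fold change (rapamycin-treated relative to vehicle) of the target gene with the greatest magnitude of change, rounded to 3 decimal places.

25.992

gene D: ΔΔCt = (18.76−15.70) − (23.17−15.41) = 3.06 − 7.76 = -4.70; fold change = 2^4.70 = 25.992
gene A: ΔΔCt = (25.83−15.70) − (23.55−15.41) = 10.13 − 8.14 = 1.99; fold change = 2^-1.99 = 0.252
gene C: ΔΔCt = (23.62−15.70) − (27.59−15.41) = 7.92 − 12.18 = -4.26; fold change = 2^4.26 = 19.160
gene D has the largest |ΔΔCt| = 4.70.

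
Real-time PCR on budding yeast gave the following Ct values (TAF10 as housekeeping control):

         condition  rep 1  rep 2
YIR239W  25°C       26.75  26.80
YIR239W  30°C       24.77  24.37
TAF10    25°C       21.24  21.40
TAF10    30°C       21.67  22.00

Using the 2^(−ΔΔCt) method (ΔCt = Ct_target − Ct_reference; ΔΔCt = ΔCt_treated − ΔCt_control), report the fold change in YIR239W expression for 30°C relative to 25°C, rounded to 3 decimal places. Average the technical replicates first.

Mean Ct: YIR239W 25°C 26.775; YIR239W 30°C 24.570; TAF10 25°C 21.320; TAF10 30°C 21.835
ΔCt(25°C) = 26.775 − 21.320 = 5.455
ΔCt(30°C) = 24.570 − 21.835 = 2.735
ΔΔCt = 2.735 − 5.455 = -2.720
Fold change = 2^(−(-2.720)) = 2^2.720 = 6.5887

6.589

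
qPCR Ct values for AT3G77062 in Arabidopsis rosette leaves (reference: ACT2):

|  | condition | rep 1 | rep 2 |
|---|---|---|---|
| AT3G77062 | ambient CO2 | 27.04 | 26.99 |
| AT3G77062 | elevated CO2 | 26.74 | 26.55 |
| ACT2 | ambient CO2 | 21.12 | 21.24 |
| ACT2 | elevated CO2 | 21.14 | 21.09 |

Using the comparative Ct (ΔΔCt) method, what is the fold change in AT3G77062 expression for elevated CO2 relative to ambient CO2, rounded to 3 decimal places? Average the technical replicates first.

Mean Ct: AT3G77062 ambient CO2 27.015; AT3G77062 elevated CO2 26.645; ACT2 ambient CO2 21.180; ACT2 elevated CO2 21.115
ΔCt(ambient CO2) = 27.015 − 21.180 = 5.835
ΔCt(elevated CO2) = 26.645 − 21.115 = 5.530
ΔΔCt = 5.530 − 5.835 = -0.305
Fold change = 2^(−(-0.305)) = 2^0.305 = 1.2354

1.235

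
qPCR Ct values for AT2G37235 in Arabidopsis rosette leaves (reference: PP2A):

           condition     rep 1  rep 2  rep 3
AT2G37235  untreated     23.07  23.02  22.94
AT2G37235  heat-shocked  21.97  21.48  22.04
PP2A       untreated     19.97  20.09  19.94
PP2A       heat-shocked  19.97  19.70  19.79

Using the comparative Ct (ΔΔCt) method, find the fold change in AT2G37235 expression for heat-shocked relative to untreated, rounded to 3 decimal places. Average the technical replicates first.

2.000

Mean Ct: AT2G37235 untreated 23.010; AT2G37235 heat-shocked 21.830; PP2A untreated 20.000; PP2A heat-shocked 19.820
ΔCt(untreated) = 23.010 − 20.000 = 3.010
ΔCt(heat-shocked) = 21.830 − 19.820 = 2.010
ΔΔCt = 2.010 − 3.010 = -1.000
Fold change = 2^(−(-1.000)) = 2^1.000 = 2.0000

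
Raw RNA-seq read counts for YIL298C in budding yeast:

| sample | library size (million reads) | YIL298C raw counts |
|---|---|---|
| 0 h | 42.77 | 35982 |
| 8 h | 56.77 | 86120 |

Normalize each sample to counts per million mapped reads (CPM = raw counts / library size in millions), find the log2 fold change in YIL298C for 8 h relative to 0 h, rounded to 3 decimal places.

CPM(0 h) = 35982 / 42.77 = 841.2906
CPM(8 h) = 86120 / 56.77 = 1516.9984
Fold change = 1516.9984 / 841.2906 = 1.80318
log2(1.80318) = 0.8505

0.851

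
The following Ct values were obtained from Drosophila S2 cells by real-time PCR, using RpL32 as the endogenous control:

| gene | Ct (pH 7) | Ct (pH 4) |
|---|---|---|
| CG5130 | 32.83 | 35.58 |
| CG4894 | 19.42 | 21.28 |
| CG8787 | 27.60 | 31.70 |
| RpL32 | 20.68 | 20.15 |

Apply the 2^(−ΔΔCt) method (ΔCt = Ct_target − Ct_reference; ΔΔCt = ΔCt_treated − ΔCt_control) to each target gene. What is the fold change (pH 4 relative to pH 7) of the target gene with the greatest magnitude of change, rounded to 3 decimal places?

CG5130: ΔΔCt = (35.58−20.15) − (32.83−20.68) = 15.43 − 12.15 = 3.28; fold change = 2^-3.28 = 0.103
CG4894: ΔΔCt = (21.28−20.15) − (19.42−20.68) = 1.13 − (-1.26) = 2.39; fold change = 2^-2.39 = 0.191
CG8787: ΔΔCt = (31.70−20.15) − (27.60−20.68) = 11.55 − 6.92 = 4.63; fold change = 2^-4.63 = 0.040
CG8787 has the largest |ΔΔCt| = 4.63.

0.040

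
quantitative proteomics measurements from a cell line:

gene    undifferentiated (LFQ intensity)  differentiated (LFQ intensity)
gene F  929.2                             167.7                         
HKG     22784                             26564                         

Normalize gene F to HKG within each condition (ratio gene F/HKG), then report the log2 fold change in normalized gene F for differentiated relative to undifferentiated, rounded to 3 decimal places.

gene F/HKG (undifferentiated) = 929.2 / 22784 = 0.040783
gene F/HKG (differentiated) = 167.7 / 26564 = 0.0063131
Fold change = 0.0063131 / 0.040783 = 0.1548
log2(0.1548) = -2.6916

-2.692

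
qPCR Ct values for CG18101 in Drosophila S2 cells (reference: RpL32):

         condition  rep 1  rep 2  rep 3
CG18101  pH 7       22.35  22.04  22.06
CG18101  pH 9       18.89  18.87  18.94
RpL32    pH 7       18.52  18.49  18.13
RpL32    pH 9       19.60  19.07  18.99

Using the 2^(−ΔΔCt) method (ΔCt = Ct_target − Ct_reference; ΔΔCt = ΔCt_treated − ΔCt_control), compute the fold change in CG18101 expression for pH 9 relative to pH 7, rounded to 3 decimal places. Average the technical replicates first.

17.030

Mean Ct: CG18101 pH 7 22.150; CG18101 pH 9 18.900; RpL32 pH 7 18.380; RpL32 pH 9 19.220
ΔCt(pH 7) = 22.150 − 18.380 = 3.770
ΔCt(pH 9) = 18.900 − 19.220 = -0.320
ΔΔCt = -0.320 − 3.770 = -4.090
Fold change = 2^(−(-4.090)) = 2^4.090 = 17.0299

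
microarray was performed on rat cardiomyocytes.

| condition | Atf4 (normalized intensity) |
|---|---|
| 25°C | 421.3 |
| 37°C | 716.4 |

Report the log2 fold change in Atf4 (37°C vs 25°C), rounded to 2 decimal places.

0.77

Fold change = 716.4 / 421.3 = 1.7005
log2(1.7005) = 0.766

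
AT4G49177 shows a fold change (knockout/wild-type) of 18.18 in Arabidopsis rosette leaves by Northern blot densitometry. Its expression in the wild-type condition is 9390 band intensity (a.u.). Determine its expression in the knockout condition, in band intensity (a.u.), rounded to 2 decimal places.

170710.20

knockout expression = 9390 × 18.18 = 170710.20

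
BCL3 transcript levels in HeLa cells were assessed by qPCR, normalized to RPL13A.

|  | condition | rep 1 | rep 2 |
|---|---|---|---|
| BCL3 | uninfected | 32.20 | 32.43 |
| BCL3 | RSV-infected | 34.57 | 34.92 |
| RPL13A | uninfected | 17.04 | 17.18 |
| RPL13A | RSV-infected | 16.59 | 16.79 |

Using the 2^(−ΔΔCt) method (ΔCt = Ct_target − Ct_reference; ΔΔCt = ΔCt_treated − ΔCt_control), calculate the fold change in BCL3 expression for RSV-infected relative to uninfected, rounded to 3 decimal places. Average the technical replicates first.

Mean Ct: BCL3 uninfected 32.315; BCL3 RSV-infected 34.745; RPL13A uninfected 17.110; RPL13A RSV-infected 16.690
ΔCt(uninfected) = 32.315 − 17.110 = 15.205
ΔCt(RSV-infected) = 34.745 − 16.690 = 18.055
ΔΔCt = 18.055 − 15.205 = 2.850
Fold change = 2^(−2.850) = 0.1387

0.139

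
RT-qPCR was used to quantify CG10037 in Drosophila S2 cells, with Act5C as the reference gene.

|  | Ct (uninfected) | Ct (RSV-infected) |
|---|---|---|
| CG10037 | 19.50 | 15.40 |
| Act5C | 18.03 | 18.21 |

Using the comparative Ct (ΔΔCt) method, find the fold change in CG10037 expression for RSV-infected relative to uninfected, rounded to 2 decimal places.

19.43

ΔCt(uninfected) = 19.500 − 18.030 = 1.470
ΔCt(RSV-infected) = 15.400 − 18.210 = -2.810
ΔΔCt = -2.810 − 1.470 = -4.280
Fold change = 2^(−(-4.280)) = 2^4.280 = 19.427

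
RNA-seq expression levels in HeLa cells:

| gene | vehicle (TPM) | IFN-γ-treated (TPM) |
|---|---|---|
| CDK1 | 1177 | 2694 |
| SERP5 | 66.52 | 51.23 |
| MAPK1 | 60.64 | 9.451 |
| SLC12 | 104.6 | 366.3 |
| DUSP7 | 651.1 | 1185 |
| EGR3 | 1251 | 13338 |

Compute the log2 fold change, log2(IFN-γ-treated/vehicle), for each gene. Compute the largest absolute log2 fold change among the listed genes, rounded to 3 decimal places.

log2(2694/1177) = 1.195  (CDK1)
log2(51.23/66.52) = -0.377  (SERP5)
log2(9.451/60.64) = -2.682  (MAPK1)
log2(366.3/104.6) = 1.808  (SLC12)
log2(1185/651.1) = 0.864  (DUSP7)
log2(13338/1251) = 3.414  (EGR3)
The largest magnitude belongs to EGR3.

3.414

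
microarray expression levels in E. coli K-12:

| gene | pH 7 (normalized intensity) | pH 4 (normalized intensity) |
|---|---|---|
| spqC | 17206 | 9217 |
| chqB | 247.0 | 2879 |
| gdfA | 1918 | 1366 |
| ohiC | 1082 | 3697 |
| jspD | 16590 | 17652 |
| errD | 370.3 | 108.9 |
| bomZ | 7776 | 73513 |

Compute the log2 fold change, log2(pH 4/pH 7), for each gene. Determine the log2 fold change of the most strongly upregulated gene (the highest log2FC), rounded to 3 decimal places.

3.543

log2(9217/17206) = -0.901  (spqC)
log2(2879/247.0) = 3.543  (chqB)
log2(1366/1918) = -0.490  (gdfA)
log2(3697/1082) = 1.773  (ohiC)
log2(17652/16590) = 0.090  (jspD)
log2(108.9/370.3) = -1.766  (errD)
log2(73513/7776) = 3.241  (bomZ)
chqB is most strongly upregulated.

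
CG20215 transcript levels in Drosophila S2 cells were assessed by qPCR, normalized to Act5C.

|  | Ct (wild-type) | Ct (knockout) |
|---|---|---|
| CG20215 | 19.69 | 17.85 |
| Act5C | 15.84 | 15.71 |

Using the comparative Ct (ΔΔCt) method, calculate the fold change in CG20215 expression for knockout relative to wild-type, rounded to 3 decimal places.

3.272

ΔCt(wild-type) = 19.690 − 15.840 = 3.850
ΔCt(knockout) = 17.850 − 15.710 = 2.140
ΔΔCt = 2.140 − 3.850 = -1.710
Fold change = 2^(−(-1.710)) = 2^1.710 = 3.2716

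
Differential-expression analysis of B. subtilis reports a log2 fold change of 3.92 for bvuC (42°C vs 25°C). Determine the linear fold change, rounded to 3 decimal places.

Fold change = 2^(3.92) = 15.1369

15.137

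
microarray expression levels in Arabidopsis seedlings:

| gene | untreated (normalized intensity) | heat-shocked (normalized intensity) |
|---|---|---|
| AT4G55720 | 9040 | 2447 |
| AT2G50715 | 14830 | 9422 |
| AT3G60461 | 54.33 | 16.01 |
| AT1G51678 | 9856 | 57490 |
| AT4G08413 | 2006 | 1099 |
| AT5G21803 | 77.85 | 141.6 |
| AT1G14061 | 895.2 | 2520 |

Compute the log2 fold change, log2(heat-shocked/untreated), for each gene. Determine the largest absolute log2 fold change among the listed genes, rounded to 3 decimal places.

log2(2447/9040) = -1.885  (AT4G55720)
log2(9422/14830) = -0.654  (AT2G50715)
log2(16.01/54.33) = -1.763  (AT3G60461)
log2(57490/9856) = 2.544  (AT1G51678)
log2(1099/2006) = -0.868  (AT4G08413)
log2(141.6/77.85) = 0.863  (AT5G21803)
log2(2520/895.2) = 1.493  (AT1G14061)
The largest magnitude belongs to AT1G51678.

2.544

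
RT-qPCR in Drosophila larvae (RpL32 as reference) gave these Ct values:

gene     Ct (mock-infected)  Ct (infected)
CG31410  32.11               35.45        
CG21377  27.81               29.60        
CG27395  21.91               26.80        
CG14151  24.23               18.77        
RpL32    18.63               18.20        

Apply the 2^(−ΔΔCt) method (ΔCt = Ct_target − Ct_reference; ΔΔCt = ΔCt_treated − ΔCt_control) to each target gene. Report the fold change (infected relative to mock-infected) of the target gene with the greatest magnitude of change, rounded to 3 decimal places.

0.025

CG31410: ΔΔCt = (35.45−18.20) − (32.11−18.63) = 17.25 − 13.48 = 3.77; fold change = 2^-3.77 = 0.073
CG21377: ΔΔCt = (29.60−18.20) − (27.81−18.63) = 11.40 − 9.18 = 2.22; fold change = 2^-2.22 = 0.215
CG27395: ΔΔCt = (26.80−18.20) − (21.91−18.63) = 8.60 − 3.28 = 5.32; fold change = 2^-5.32 = 0.025
CG14151: ΔΔCt = (18.77−18.20) − (24.23−18.63) = 0.57 − 5.60 = -5.03; fold change = 2^5.03 = 32.672
CG27395 has the largest |ΔΔCt| = 5.32.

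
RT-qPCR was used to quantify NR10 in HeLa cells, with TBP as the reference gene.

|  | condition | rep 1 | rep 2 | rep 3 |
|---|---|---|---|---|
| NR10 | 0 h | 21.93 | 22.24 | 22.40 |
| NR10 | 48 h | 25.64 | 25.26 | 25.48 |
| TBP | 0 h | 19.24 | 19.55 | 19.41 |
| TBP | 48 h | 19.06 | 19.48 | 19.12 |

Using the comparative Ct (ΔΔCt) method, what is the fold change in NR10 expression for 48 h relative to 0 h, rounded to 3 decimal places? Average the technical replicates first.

0.092

Mean Ct: NR10 0 h 22.190; NR10 48 h 25.460; TBP 0 h 19.400; TBP 48 h 19.220
ΔCt(0 h) = 22.190 − 19.400 = 2.790
ΔCt(48 h) = 25.460 − 19.220 = 6.240
ΔΔCt = 6.240 − 2.790 = 3.450
Fold change = 2^(−3.450) = 0.0915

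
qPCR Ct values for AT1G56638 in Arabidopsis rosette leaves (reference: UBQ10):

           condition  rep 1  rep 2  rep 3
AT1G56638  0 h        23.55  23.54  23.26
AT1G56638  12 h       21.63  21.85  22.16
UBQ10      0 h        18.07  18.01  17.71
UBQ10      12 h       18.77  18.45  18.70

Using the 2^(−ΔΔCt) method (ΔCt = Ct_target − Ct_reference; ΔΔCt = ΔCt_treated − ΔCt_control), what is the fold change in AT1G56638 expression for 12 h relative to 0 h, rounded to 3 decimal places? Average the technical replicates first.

Mean Ct: AT1G56638 0 h 23.450; AT1G56638 12 h 21.880; UBQ10 0 h 17.930; UBQ10 12 h 18.640
ΔCt(0 h) = 23.450 − 17.930 = 5.520
ΔCt(12 h) = 21.880 − 18.640 = 3.240
ΔΔCt = 3.240 − 5.520 = -2.280
Fold change = 2^(−(-2.280)) = 2^2.280 = 4.8568

4.857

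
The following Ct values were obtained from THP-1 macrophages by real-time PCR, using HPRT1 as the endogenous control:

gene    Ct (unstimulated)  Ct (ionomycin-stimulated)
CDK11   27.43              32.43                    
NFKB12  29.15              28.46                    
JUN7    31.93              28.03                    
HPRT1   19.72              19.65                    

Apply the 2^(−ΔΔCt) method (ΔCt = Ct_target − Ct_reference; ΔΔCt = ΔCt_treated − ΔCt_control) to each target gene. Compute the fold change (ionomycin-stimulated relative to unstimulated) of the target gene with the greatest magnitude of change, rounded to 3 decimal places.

0.030

CDK11: ΔΔCt = (32.43−19.65) − (27.43−19.72) = 12.78 − 7.71 = 5.07; fold change = 2^-5.07 = 0.030
NFKB12: ΔΔCt = (28.46−19.65) − (29.15−19.72) = 8.81 − 9.43 = -0.62; fold change = 2^0.62 = 1.537
JUN7: ΔΔCt = (28.03−19.65) − (31.93−19.72) = 8.38 − 12.21 = -3.83; fold change = 2^3.83 = 14.221
CDK11 has the largest |ΔΔCt| = 5.07.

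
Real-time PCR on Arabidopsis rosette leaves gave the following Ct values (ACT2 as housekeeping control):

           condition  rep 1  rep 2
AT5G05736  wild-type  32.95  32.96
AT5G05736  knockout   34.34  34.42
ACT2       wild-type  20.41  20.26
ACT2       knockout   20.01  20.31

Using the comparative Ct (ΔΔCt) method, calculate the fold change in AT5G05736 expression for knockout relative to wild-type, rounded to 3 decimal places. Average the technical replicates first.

0.330

Mean Ct: AT5G05736 wild-type 32.955; AT5G05736 knockout 34.380; ACT2 wild-type 20.335; ACT2 knockout 20.160
ΔCt(wild-type) = 32.955 − 20.335 = 12.620
ΔCt(knockout) = 34.380 − 20.160 = 14.220
ΔΔCt = 14.220 − 12.620 = 1.600
Fold change = 2^(−1.600) = 0.3299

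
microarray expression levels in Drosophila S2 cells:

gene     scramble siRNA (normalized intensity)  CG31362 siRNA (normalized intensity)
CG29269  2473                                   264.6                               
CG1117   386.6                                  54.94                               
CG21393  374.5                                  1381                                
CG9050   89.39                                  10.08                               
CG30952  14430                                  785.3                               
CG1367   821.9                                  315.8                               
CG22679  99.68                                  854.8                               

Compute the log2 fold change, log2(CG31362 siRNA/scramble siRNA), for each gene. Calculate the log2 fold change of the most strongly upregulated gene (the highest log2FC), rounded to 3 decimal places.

log2(264.6/2473) = -3.224  (CG29269)
log2(54.94/386.6) = -2.815  (CG1117)
log2(1381/374.5) = 1.883  (CG21393)
log2(10.08/89.39) = -3.149  (CG9050)
log2(785.3/14430) = -4.200  (CG30952)
log2(315.8/821.9) = -1.380  (CG1367)
log2(854.8/99.68) = 3.100  (CG22679)
CG22679 is most strongly upregulated.

3.100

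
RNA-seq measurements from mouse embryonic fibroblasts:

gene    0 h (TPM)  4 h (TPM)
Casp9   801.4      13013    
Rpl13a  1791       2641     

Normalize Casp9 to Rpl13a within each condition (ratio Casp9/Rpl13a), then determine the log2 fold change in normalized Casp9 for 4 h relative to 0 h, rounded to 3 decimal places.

Casp9/Rpl13a (0 h) = 801.4 / 1791 = 0.44746
Casp9/Rpl13a (4 h) = 13013 / 2641 = 4.9273
Fold change = 4.9273 / 0.44746 = 11.0117
log2(11.0117) = 3.4610

3.461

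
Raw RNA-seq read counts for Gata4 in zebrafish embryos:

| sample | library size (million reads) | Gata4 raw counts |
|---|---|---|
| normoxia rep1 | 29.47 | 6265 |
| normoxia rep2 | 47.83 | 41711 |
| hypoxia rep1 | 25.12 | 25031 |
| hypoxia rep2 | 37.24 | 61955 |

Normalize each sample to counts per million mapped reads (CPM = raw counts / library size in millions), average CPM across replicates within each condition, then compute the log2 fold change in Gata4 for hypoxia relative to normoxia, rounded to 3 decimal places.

1.294

CPM(normoxia rep1) = 6265 / 29.47 = 212.5891
CPM(normoxia rep2) = 41711 / 47.83 = 872.0677
CPM(hypoxia rep1) = 25031 / 25.12 = 996.4570
CPM(hypoxia rep2) = 61955 / 37.24 = 1663.6681
mean CPM(normoxia) = 542.3284; mean CPM(hypoxia) = 1330.0626
Fold change = 1330.0626 / 542.3284 = 2.45250
log2(2.45250) = 1.2943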